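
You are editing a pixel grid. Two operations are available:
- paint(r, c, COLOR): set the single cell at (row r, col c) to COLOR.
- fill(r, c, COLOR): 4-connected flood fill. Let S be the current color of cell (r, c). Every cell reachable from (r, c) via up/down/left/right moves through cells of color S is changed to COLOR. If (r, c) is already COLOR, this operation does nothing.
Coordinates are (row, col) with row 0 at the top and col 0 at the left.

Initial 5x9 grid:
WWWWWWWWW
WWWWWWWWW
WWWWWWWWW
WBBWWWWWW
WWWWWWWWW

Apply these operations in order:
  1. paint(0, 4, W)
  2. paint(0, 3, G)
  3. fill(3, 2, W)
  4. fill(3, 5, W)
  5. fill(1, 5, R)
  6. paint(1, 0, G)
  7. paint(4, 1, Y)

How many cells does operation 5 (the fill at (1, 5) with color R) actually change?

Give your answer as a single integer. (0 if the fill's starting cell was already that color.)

After op 1 paint(0,4,W):
WWWWWWWWW
WWWWWWWWW
WWWWWWWWW
WBBWWWWWW
WWWWWWWWW
After op 2 paint(0,3,G):
WWWGWWWWW
WWWWWWWWW
WWWWWWWWW
WBBWWWWWW
WWWWWWWWW
After op 3 fill(3,2,W) [2 cells changed]:
WWWGWWWWW
WWWWWWWWW
WWWWWWWWW
WWWWWWWWW
WWWWWWWWW
After op 4 fill(3,5,W) [0 cells changed]:
WWWGWWWWW
WWWWWWWWW
WWWWWWWWW
WWWWWWWWW
WWWWWWWWW
After op 5 fill(1,5,R) [44 cells changed]:
RRRGRRRRR
RRRRRRRRR
RRRRRRRRR
RRRRRRRRR
RRRRRRRRR

Answer: 44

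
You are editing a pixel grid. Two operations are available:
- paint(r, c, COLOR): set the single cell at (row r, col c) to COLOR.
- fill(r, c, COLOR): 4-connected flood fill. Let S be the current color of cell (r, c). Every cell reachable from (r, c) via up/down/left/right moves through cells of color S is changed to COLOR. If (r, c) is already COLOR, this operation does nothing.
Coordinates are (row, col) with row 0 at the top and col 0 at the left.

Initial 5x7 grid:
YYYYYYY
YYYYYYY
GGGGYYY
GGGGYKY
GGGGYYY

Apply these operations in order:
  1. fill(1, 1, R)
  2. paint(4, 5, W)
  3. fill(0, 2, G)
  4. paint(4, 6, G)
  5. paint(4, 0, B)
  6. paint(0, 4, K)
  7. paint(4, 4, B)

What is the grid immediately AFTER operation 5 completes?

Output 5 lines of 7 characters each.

After op 1 fill(1,1,R) [22 cells changed]:
RRRRRRR
RRRRRRR
GGGGRRR
GGGGRKR
GGGGRRR
After op 2 paint(4,5,W):
RRRRRRR
RRRRRRR
GGGGRRR
GGGGRKR
GGGGRWR
After op 3 fill(0,2,G) [21 cells changed]:
GGGGGGG
GGGGGGG
GGGGGGG
GGGGGKG
GGGGGWG
After op 4 paint(4,6,G):
GGGGGGG
GGGGGGG
GGGGGGG
GGGGGKG
GGGGGWG
After op 5 paint(4,0,B):
GGGGGGG
GGGGGGG
GGGGGGG
GGGGGKG
BGGGGWG

Answer: GGGGGGG
GGGGGGG
GGGGGGG
GGGGGKG
BGGGGWG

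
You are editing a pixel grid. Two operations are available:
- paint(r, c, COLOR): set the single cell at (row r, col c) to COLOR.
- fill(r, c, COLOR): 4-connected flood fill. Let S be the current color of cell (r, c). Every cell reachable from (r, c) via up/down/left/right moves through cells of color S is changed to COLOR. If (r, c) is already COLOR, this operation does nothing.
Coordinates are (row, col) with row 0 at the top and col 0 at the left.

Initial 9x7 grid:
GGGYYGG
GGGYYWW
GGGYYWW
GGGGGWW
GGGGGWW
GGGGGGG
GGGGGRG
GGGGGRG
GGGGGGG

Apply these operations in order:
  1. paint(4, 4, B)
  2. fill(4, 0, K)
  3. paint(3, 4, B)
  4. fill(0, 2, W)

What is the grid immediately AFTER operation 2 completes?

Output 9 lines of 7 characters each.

After op 1 paint(4,4,B):
GGGYYGG
GGGYYWW
GGGYYWW
GGGGGWW
GGGGBWW
GGGGGGG
GGGGGRG
GGGGGRG
GGGGGGG
After op 2 fill(4,0,K) [44 cells changed]:
KKKYYGG
KKKYYWW
KKKYYWW
KKKKKWW
KKKKBWW
KKKKKKK
KKKKKRK
KKKKKRK
KKKKKKK

Answer: KKKYYGG
KKKYYWW
KKKYYWW
KKKKKWW
KKKKBWW
KKKKKKK
KKKKKRK
KKKKKRK
KKKKKKK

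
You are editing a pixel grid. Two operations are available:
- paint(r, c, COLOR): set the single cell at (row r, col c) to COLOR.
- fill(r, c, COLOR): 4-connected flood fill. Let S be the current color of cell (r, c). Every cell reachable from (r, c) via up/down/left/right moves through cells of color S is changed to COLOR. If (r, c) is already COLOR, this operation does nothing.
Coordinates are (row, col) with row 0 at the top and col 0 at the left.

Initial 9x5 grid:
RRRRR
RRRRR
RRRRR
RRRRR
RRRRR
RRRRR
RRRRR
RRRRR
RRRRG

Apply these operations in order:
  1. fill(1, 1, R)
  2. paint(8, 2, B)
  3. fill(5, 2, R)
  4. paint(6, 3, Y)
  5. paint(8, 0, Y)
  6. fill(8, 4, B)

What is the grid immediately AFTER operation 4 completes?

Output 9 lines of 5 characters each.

Answer: RRRRR
RRRRR
RRRRR
RRRRR
RRRRR
RRRRR
RRRYR
RRRRR
RRBRG

Derivation:
After op 1 fill(1,1,R) [0 cells changed]:
RRRRR
RRRRR
RRRRR
RRRRR
RRRRR
RRRRR
RRRRR
RRRRR
RRRRG
After op 2 paint(8,2,B):
RRRRR
RRRRR
RRRRR
RRRRR
RRRRR
RRRRR
RRRRR
RRRRR
RRBRG
After op 3 fill(5,2,R) [0 cells changed]:
RRRRR
RRRRR
RRRRR
RRRRR
RRRRR
RRRRR
RRRRR
RRRRR
RRBRG
After op 4 paint(6,3,Y):
RRRRR
RRRRR
RRRRR
RRRRR
RRRRR
RRRRR
RRRYR
RRRRR
RRBRG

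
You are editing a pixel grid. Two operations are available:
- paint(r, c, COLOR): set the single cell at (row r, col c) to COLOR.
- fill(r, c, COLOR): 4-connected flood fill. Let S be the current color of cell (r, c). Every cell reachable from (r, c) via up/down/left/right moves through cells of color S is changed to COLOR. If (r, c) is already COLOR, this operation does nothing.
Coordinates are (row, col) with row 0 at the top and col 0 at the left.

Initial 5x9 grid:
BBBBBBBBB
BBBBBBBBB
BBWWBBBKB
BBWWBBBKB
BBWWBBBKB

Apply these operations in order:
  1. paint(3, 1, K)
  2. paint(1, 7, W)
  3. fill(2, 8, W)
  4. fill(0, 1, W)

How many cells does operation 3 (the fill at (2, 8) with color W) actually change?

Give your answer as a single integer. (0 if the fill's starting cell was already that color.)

Answer: 34

Derivation:
After op 1 paint(3,1,K):
BBBBBBBBB
BBBBBBBBB
BBWWBBBKB
BKWWBBBKB
BBWWBBBKB
After op 2 paint(1,7,W):
BBBBBBBBB
BBBBBBBWB
BBWWBBBKB
BKWWBBBKB
BBWWBBBKB
After op 3 fill(2,8,W) [34 cells changed]:
WWWWWWWWW
WWWWWWWWW
WWWWWWWKW
WKWWWWWKW
WWWWWWWKW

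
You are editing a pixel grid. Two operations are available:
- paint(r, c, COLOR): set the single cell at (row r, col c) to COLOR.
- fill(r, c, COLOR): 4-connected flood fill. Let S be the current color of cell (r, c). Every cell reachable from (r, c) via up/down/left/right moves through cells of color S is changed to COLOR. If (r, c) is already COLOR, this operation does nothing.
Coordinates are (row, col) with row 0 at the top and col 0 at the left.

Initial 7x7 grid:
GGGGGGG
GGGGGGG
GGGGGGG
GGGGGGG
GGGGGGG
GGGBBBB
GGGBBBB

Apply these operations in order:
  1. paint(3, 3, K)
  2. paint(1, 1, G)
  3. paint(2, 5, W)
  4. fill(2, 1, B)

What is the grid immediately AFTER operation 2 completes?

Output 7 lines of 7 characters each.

After op 1 paint(3,3,K):
GGGGGGG
GGGGGGG
GGGGGGG
GGGKGGG
GGGGGGG
GGGBBBB
GGGBBBB
After op 2 paint(1,1,G):
GGGGGGG
GGGGGGG
GGGGGGG
GGGKGGG
GGGGGGG
GGGBBBB
GGGBBBB

Answer: GGGGGGG
GGGGGGG
GGGGGGG
GGGKGGG
GGGGGGG
GGGBBBB
GGGBBBB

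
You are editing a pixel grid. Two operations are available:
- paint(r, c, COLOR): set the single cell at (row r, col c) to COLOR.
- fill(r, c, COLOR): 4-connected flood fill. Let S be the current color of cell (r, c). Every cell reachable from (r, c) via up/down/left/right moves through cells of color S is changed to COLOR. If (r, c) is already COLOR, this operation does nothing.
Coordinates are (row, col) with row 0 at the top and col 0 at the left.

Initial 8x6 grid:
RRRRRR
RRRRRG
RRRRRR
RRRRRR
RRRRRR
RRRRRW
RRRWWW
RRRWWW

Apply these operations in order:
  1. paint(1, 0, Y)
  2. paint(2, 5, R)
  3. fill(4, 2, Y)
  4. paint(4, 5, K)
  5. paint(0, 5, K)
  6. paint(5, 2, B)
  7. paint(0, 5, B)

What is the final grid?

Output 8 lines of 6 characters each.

Answer: YYYYYB
YYYYYG
YYYYYY
YYYYYY
YYYYYK
YYBYYW
YYYWWW
YYYWWW

Derivation:
After op 1 paint(1,0,Y):
RRRRRR
YRRRRG
RRRRRR
RRRRRR
RRRRRR
RRRRRW
RRRWWW
RRRWWW
After op 2 paint(2,5,R):
RRRRRR
YRRRRG
RRRRRR
RRRRRR
RRRRRR
RRRRRW
RRRWWW
RRRWWW
After op 3 fill(4,2,Y) [39 cells changed]:
YYYYYY
YYYYYG
YYYYYY
YYYYYY
YYYYYY
YYYYYW
YYYWWW
YYYWWW
After op 4 paint(4,5,K):
YYYYYY
YYYYYG
YYYYYY
YYYYYY
YYYYYK
YYYYYW
YYYWWW
YYYWWW
After op 5 paint(0,5,K):
YYYYYK
YYYYYG
YYYYYY
YYYYYY
YYYYYK
YYYYYW
YYYWWW
YYYWWW
After op 6 paint(5,2,B):
YYYYYK
YYYYYG
YYYYYY
YYYYYY
YYYYYK
YYBYYW
YYYWWW
YYYWWW
After op 7 paint(0,5,B):
YYYYYB
YYYYYG
YYYYYY
YYYYYY
YYYYYK
YYBYYW
YYYWWW
YYYWWW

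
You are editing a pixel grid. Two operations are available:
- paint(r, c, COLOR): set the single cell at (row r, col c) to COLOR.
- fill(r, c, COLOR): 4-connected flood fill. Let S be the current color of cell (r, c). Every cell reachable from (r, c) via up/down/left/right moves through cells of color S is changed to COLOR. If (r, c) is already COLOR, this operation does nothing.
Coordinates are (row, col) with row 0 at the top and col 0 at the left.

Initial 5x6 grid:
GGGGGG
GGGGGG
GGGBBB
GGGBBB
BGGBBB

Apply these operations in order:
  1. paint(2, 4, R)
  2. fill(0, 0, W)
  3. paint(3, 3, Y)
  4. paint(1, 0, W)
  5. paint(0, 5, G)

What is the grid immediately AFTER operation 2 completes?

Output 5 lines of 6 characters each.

Answer: WWWWWW
WWWWWW
WWWBRB
WWWBBB
BWWBBB

Derivation:
After op 1 paint(2,4,R):
GGGGGG
GGGGGG
GGGBRB
GGGBBB
BGGBBB
After op 2 fill(0,0,W) [20 cells changed]:
WWWWWW
WWWWWW
WWWBRB
WWWBBB
BWWBBB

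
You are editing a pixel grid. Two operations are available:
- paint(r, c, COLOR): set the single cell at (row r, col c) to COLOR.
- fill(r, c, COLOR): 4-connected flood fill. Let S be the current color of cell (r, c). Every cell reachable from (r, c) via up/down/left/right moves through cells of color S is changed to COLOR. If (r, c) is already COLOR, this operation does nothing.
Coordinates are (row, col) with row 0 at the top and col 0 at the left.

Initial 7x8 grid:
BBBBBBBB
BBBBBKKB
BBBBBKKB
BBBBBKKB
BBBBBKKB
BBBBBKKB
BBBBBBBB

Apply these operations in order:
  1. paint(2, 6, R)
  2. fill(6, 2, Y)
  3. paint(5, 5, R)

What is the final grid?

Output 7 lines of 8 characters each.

Answer: YYYYYYYY
YYYYYKKY
YYYYYKRY
YYYYYKKY
YYYYYKKY
YYYYYRKY
YYYYYYYY

Derivation:
After op 1 paint(2,6,R):
BBBBBBBB
BBBBBKKB
BBBBBKRB
BBBBBKKB
BBBBBKKB
BBBBBKKB
BBBBBBBB
After op 2 fill(6,2,Y) [46 cells changed]:
YYYYYYYY
YYYYYKKY
YYYYYKRY
YYYYYKKY
YYYYYKKY
YYYYYKKY
YYYYYYYY
After op 3 paint(5,5,R):
YYYYYYYY
YYYYYKKY
YYYYYKRY
YYYYYKKY
YYYYYKKY
YYYYYRKY
YYYYYYYY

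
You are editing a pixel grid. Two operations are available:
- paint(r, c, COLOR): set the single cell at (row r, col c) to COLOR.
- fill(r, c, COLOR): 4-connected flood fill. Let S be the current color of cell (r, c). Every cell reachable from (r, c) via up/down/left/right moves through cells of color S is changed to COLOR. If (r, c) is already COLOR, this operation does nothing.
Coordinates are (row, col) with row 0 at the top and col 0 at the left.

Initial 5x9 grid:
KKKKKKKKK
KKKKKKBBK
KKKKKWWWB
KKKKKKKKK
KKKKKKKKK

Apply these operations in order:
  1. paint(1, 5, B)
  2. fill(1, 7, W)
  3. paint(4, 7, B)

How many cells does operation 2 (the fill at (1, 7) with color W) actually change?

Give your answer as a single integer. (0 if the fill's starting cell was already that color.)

Answer: 3

Derivation:
After op 1 paint(1,5,B):
KKKKKKKKK
KKKKKBBBK
KKKKKWWWB
KKKKKKKKK
KKKKKKKKK
After op 2 fill(1,7,W) [3 cells changed]:
KKKKKKKKK
KKKKKWWWK
KKKKKWWWB
KKKKKKKKK
KKKKKKKKK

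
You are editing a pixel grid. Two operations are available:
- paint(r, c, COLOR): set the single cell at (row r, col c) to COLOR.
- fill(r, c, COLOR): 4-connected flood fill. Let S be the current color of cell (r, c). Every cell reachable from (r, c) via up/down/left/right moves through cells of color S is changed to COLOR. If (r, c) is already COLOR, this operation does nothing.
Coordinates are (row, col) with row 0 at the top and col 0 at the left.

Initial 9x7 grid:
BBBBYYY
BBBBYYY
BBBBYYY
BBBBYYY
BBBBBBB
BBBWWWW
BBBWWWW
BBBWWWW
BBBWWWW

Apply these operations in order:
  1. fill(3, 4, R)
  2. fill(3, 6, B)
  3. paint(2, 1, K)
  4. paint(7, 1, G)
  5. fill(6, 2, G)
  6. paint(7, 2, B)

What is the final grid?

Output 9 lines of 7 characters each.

After op 1 fill(3,4,R) [12 cells changed]:
BBBBRRR
BBBBRRR
BBBBRRR
BBBBRRR
BBBBBBB
BBBWWWW
BBBWWWW
BBBWWWW
BBBWWWW
After op 2 fill(3,6,B) [12 cells changed]:
BBBBBBB
BBBBBBB
BBBBBBB
BBBBBBB
BBBBBBB
BBBWWWW
BBBWWWW
BBBWWWW
BBBWWWW
After op 3 paint(2,1,K):
BBBBBBB
BBBBBBB
BKBBBBB
BBBBBBB
BBBBBBB
BBBWWWW
BBBWWWW
BBBWWWW
BBBWWWW
After op 4 paint(7,1,G):
BBBBBBB
BBBBBBB
BKBBBBB
BBBBBBB
BBBBBBB
BBBWWWW
BBBWWWW
BGBWWWW
BBBWWWW
After op 5 fill(6,2,G) [45 cells changed]:
GGGGGGG
GGGGGGG
GKGGGGG
GGGGGGG
GGGGGGG
GGGWWWW
GGGWWWW
GGGWWWW
GGGWWWW
After op 6 paint(7,2,B):
GGGGGGG
GGGGGGG
GKGGGGG
GGGGGGG
GGGGGGG
GGGWWWW
GGGWWWW
GGBWWWW
GGGWWWW

Answer: GGGGGGG
GGGGGGG
GKGGGGG
GGGGGGG
GGGGGGG
GGGWWWW
GGGWWWW
GGBWWWW
GGGWWWW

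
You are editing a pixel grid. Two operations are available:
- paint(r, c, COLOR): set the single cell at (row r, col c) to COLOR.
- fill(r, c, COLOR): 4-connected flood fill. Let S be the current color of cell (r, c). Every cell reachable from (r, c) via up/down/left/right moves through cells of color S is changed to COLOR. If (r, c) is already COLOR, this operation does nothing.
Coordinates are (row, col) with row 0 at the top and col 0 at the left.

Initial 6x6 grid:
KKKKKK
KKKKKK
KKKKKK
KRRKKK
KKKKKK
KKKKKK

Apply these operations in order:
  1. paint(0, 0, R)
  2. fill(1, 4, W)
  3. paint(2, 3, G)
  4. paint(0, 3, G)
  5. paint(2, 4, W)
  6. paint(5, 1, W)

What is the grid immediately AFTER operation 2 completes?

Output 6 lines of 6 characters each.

Answer: RWWWWW
WWWWWW
WWWWWW
WRRWWW
WWWWWW
WWWWWW

Derivation:
After op 1 paint(0,0,R):
RKKKKK
KKKKKK
KKKKKK
KRRKKK
KKKKKK
KKKKKK
After op 2 fill(1,4,W) [33 cells changed]:
RWWWWW
WWWWWW
WWWWWW
WRRWWW
WWWWWW
WWWWWW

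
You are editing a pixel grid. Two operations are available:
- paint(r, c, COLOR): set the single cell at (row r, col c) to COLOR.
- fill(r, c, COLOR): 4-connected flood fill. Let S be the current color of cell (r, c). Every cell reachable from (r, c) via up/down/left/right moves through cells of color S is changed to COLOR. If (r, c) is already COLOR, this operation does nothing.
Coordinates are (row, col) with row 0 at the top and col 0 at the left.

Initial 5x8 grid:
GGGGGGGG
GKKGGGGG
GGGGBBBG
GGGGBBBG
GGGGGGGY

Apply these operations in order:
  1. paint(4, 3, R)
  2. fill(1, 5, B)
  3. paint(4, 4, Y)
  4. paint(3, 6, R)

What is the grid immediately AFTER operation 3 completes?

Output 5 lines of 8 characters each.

Answer: BBBBBBBB
BKKBBBBB
BBBBBBBB
BBBBBBBB
BBBRYGGY

Derivation:
After op 1 paint(4,3,R):
GGGGGGGG
GKKGGGGG
GGGGBBBG
GGGGBBBG
GGGRGGGY
After op 2 fill(1,5,B) [27 cells changed]:
BBBBBBBB
BKKBBBBB
BBBBBBBB
BBBBBBBB
BBBRGGGY
After op 3 paint(4,4,Y):
BBBBBBBB
BKKBBBBB
BBBBBBBB
BBBBBBBB
BBBRYGGY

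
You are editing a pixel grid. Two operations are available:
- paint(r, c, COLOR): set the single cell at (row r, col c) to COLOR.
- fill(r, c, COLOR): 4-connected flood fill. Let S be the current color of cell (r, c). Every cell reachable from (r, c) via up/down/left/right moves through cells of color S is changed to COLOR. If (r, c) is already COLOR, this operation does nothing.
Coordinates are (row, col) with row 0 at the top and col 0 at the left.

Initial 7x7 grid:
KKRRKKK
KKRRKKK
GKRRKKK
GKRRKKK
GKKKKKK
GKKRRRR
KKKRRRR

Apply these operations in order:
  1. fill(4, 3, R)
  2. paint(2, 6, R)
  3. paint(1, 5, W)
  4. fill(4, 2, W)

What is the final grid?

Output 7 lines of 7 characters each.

After op 1 fill(4,3,R) [29 cells changed]:
RRRRRRR
RRRRRRR
GRRRRRR
GRRRRRR
GRRRRRR
GRRRRRR
RRRRRRR
After op 2 paint(2,6,R):
RRRRRRR
RRRRRRR
GRRRRRR
GRRRRRR
GRRRRRR
GRRRRRR
RRRRRRR
After op 3 paint(1,5,W):
RRRRRRR
RRRRRWR
GRRRRRR
GRRRRRR
GRRRRRR
GRRRRRR
RRRRRRR
After op 4 fill(4,2,W) [44 cells changed]:
WWWWWWW
WWWWWWW
GWWWWWW
GWWWWWW
GWWWWWW
GWWWWWW
WWWWWWW

Answer: WWWWWWW
WWWWWWW
GWWWWWW
GWWWWWW
GWWWWWW
GWWWWWW
WWWWWWW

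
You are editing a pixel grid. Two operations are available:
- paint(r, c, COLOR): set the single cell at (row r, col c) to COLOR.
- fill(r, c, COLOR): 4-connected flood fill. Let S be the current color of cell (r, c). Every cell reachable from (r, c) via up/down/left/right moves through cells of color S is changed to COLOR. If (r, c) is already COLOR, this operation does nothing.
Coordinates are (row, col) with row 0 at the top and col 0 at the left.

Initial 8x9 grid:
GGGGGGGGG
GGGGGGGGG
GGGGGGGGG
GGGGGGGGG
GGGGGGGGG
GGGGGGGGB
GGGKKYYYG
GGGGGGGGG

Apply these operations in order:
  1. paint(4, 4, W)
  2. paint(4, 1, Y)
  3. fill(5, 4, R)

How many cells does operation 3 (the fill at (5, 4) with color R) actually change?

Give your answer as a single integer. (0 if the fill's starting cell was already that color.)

After op 1 paint(4,4,W):
GGGGGGGGG
GGGGGGGGG
GGGGGGGGG
GGGGGGGGG
GGGGWGGGG
GGGGGGGGB
GGGKKYYYG
GGGGGGGGG
After op 2 paint(4,1,Y):
GGGGGGGGG
GGGGGGGGG
GGGGGGGGG
GGGGGGGGG
GYGGWGGGG
GGGGGGGGB
GGGKKYYYG
GGGGGGGGG
After op 3 fill(5,4,R) [64 cells changed]:
RRRRRRRRR
RRRRRRRRR
RRRRRRRRR
RRRRRRRRR
RYRRWRRRR
RRRRRRRRB
RRRKKYYYR
RRRRRRRRR

Answer: 64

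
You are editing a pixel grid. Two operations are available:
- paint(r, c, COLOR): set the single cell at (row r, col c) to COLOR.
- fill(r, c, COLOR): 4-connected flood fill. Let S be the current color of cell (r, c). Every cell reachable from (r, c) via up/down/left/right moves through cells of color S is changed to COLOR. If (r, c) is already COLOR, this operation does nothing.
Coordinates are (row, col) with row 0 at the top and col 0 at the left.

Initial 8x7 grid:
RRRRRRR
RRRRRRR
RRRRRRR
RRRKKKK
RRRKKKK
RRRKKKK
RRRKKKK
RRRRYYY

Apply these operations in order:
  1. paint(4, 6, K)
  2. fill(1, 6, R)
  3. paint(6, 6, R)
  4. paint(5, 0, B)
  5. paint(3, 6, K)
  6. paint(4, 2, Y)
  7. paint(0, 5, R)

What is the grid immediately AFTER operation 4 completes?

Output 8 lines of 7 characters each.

Answer: RRRRRRR
RRRRRRR
RRRRRRR
RRRKKKK
RRRKKKK
BRRKKKK
RRRKKKR
RRRRYYY

Derivation:
After op 1 paint(4,6,K):
RRRRRRR
RRRRRRR
RRRRRRR
RRRKKKK
RRRKKKK
RRRKKKK
RRRKKKK
RRRRYYY
After op 2 fill(1,6,R) [0 cells changed]:
RRRRRRR
RRRRRRR
RRRRRRR
RRRKKKK
RRRKKKK
RRRKKKK
RRRKKKK
RRRRYYY
After op 3 paint(6,6,R):
RRRRRRR
RRRRRRR
RRRRRRR
RRRKKKK
RRRKKKK
RRRKKKK
RRRKKKR
RRRRYYY
After op 4 paint(5,0,B):
RRRRRRR
RRRRRRR
RRRRRRR
RRRKKKK
RRRKKKK
BRRKKKK
RRRKKKR
RRRRYYY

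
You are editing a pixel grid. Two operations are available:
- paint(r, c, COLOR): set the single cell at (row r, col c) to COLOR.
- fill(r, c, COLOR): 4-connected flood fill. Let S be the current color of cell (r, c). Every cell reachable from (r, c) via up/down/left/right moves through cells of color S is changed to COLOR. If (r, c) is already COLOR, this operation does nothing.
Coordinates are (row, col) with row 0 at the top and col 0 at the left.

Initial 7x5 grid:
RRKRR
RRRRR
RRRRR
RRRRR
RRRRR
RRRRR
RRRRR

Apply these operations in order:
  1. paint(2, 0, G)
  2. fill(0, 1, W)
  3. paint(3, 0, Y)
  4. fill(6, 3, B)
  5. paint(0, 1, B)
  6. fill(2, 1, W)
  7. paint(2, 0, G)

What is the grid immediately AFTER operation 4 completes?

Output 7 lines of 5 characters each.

Answer: BBKBB
BBBBB
GBBBB
YBBBB
BBBBB
BBBBB
BBBBB

Derivation:
After op 1 paint(2,0,G):
RRKRR
RRRRR
GRRRR
RRRRR
RRRRR
RRRRR
RRRRR
After op 2 fill(0,1,W) [33 cells changed]:
WWKWW
WWWWW
GWWWW
WWWWW
WWWWW
WWWWW
WWWWW
After op 3 paint(3,0,Y):
WWKWW
WWWWW
GWWWW
YWWWW
WWWWW
WWWWW
WWWWW
After op 4 fill(6,3,B) [32 cells changed]:
BBKBB
BBBBB
GBBBB
YBBBB
BBBBB
BBBBB
BBBBB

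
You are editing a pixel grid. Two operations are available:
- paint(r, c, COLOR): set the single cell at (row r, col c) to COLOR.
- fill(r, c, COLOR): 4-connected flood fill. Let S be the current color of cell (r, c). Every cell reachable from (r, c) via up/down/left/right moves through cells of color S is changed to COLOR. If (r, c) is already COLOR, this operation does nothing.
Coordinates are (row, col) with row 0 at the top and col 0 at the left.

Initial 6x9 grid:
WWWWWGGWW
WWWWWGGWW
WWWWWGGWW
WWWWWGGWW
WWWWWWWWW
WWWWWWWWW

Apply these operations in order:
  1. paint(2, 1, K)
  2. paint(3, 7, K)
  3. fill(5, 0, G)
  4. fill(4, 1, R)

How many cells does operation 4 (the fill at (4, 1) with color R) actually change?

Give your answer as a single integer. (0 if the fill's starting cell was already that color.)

Answer: 52

Derivation:
After op 1 paint(2,1,K):
WWWWWGGWW
WWWWWGGWW
WKWWWGGWW
WWWWWGGWW
WWWWWWWWW
WWWWWWWWW
After op 2 paint(3,7,K):
WWWWWGGWW
WWWWWGGWW
WKWWWGGWW
WWWWWGGKW
WWWWWWWWW
WWWWWWWWW
After op 3 fill(5,0,G) [44 cells changed]:
GGGGGGGGG
GGGGGGGGG
GKGGGGGGG
GGGGGGGKG
GGGGGGGGG
GGGGGGGGG
After op 4 fill(4,1,R) [52 cells changed]:
RRRRRRRRR
RRRRRRRRR
RKRRRRRRR
RRRRRRRKR
RRRRRRRRR
RRRRRRRRR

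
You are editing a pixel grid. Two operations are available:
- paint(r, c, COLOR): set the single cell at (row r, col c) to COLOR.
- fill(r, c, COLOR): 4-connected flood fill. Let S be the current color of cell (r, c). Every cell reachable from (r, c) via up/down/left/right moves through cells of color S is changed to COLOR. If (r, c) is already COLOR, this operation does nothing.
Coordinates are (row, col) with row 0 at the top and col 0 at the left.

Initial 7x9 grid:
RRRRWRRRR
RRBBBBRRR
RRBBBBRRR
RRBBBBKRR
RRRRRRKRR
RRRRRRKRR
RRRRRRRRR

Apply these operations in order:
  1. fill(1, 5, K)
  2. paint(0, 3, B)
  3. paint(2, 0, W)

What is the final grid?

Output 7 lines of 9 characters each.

After op 1 fill(1,5,K) [12 cells changed]:
RRRRWRRRR
RRKKKKRRR
RRKKKKRRR
RRKKKKKRR
RRRRRRKRR
RRRRRRKRR
RRRRRRRRR
After op 2 paint(0,3,B):
RRRBWRRRR
RRKKKKRRR
RRKKKKRRR
RRKKKKKRR
RRRRRRKRR
RRRRRRKRR
RRRRRRRRR
After op 3 paint(2,0,W):
RRRBWRRRR
RRKKKKRRR
WRKKKKRRR
RRKKKKKRR
RRRRRRKRR
RRRRRRKRR
RRRRRRRRR

Answer: RRRBWRRRR
RRKKKKRRR
WRKKKKRRR
RRKKKKKRR
RRRRRRKRR
RRRRRRKRR
RRRRRRRRR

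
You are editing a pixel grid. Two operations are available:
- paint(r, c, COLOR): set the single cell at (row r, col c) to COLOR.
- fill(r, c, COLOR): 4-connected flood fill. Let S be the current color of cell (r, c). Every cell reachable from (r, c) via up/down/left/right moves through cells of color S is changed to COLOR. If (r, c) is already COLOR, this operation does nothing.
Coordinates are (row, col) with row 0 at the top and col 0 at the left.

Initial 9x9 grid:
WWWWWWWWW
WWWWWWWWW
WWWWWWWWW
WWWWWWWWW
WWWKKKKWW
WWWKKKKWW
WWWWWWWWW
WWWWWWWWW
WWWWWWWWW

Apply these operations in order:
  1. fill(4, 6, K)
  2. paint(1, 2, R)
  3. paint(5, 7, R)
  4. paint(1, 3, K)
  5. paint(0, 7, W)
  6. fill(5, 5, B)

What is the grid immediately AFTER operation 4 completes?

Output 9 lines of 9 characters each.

Answer: WWWWWWWWW
WWRKWWWWW
WWWWWWWWW
WWWWWWWWW
WWWKKKKWW
WWWKKKKRW
WWWWWWWWW
WWWWWWWWW
WWWWWWWWW

Derivation:
After op 1 fill(4,6,K) [0 cells changed]:
WWWWWWWWW
WWWWWWWWW
WWWWWWWWW
WWWWWWWWW
WWWKKKKWW
WWWKKKKWW
WWWWWWWWW
WWWWWWWWW
WWWWWWWWW
After op 2 paint(1,2,R):
WWWWWWWWW
WWRWWWWWW
WWWWWWWWW
WWWWWWWWW
WWWKKKKWW
WWWKKKKWW
WWWWWWWWW
WWWWWWWWW
WWWWWWWWW
After op 3 paint(5,7,R):
WWWWWWWWW
WWRWWWWWW
WWWWWWWWW
WWWWWWWWW
WWWKKKKWW
WWWKKKKRW
WWWWWWWWW
WWWWWWWWW
WWWWWWWWW
After op 4 paint(1,3,K):
WWWWWWWWW
WWRKWWWWW
WWWWWWWWW
WWWWWWWWW
WWWKKKKWW
WWWKKKKRW
WWWWWWWWW
WWWWWWWWW
WWWWWWWWW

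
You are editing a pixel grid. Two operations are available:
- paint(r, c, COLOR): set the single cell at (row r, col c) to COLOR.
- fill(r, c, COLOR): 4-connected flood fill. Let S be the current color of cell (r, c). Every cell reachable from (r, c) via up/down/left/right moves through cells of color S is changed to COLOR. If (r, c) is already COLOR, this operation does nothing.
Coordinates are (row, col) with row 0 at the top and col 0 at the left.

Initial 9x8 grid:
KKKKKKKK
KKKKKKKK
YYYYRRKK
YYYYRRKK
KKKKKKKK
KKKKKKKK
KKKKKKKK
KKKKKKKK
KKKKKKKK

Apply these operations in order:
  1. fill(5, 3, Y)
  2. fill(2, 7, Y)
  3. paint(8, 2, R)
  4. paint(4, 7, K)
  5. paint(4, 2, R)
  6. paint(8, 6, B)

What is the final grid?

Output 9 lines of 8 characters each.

After op 1 fill(5,3,Y) [60 cells changed]:
YYYYYYYY
YYYYYYYY
YYYYRRYY
YYYYRRYY
YYYYYYYY
YYYYYYYY
YYYYYYYY
YYYYYYYY
YYYYYYYY
After op 2 fill(2,7,Y) [0 cells changed]:
YYYYYYYY
YYYYYYYY
YYYYRRYY
YYYYRRYY
YYYYYYYY
YYYYYYYY
YYYYYYYY
YYYYYYYY
YYYYYYYY
After op 3 paint(8,2,R):
YYYYYYYY
YYYYYYYY
YYYYRRYY
YYYYRRYY
YYYYYYYY
YYYYYYYY
YYYYYYYY
YYYYYYYY
YYRYYYYY
After op 4 paint(4,7,K):
YYYYYYYY
YYYYYYYY
YYYYRRYY
YYYYRRYY
YYYYYYYK
YYYYYYYY
YYYYYYYY
YYYYYYYY
YYRYYYYY
After op 5 paint(4,2,R):
YYYYYYYY
YYYYYYYY
YYYYRRYY
YYYYRRYY
YYRYYYYK
YYYYYYYY
YYYYYYYY
YYYYYYYY
YYRYYYYY
After op 6 paint(8,6,B):
YYYYYYYY
YYYYYYYY
YYYYRRYY
YYYYRRYY
YYRYYYYK
YYYYYYYY
YYYYYYYY
YYYYYYYY
YYRYYYBY

Answer: YYYYYYYY
YYYYYYYY
YYYYRRYY
YYYYRRYY
YYRYYYYK
YYYYYYYY
YYYYYYYY
YYYYYYYY
YYRYYYBY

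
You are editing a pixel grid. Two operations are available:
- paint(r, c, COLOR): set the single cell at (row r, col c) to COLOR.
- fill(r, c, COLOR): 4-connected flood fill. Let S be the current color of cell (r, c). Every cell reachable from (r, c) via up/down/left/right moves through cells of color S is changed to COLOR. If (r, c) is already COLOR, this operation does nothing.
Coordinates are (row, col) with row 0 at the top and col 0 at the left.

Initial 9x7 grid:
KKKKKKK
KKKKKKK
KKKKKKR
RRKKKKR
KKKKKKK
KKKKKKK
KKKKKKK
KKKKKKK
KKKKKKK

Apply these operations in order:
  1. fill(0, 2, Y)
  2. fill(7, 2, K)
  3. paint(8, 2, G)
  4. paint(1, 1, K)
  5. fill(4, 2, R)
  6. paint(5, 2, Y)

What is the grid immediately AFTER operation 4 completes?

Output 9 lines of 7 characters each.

Answer: KKKKKKK
KKKKKKK
KKKKKKR
RRKKKKR
KKKKKKK
KKKKKKK
KKKKKKK
KKKKKKK
KKGKKKK

Derivation:
After op 1 fill(0,2,Y) [59 cells changed]:
YYYYYYY
YYYYYYY
YYYYYYR
RRYYYYR
YYYYYYY
YYYYYYY
YYYYYYY
YYYYYYY
YYYYYYY
After op 2 fill(7,2,K) [59 cells changed]:
KKKKKKK
KKKKKKK
KKKKKKR
RRKKKKR
KKKKKKK
KKKKKKK
KKKKKKK
KKKKKKK
KKKKKKK
After op 3 paint(8,2,G):
KKKKKKK
KKKKKKK
KKKKKKR
RRKKKKR
KKKKKKK
KKKKKKK
KKKKKKK
KKKKKKK
KKGKKKK
After op 4 paint(1,1,K):
KKKKKKK
KKKKKKK
KKKKKKR
RRKKKKR
KKKKKKK
KKKKKKK
KKKKKKK
KKKKKKK
KKGKKKK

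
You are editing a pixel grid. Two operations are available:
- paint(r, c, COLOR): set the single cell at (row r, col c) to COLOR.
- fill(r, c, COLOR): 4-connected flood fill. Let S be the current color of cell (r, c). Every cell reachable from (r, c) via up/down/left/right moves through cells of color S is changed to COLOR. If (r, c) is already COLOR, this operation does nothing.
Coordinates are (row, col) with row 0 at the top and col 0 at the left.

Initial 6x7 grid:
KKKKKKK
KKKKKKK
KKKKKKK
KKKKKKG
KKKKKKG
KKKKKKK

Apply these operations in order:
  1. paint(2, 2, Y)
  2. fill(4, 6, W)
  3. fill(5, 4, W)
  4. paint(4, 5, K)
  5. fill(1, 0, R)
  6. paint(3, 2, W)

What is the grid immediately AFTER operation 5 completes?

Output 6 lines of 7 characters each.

Answer: RRRRRRR
RRRRRRR
RRYRRRR
RRRRRRR
RRRRRKR
RRRRRRR

Derivation:
After op 1 paint(2,2,Y):
KKKKKKK
KKKKKKK
KKYKKKK
KKKKKKG
KKKKKKG
KKKKKKK
After op 2 fill(4,6,W) [2 cells changed]:
KKKKKKK
KKKKKKK
KKYKKKK
KKKKKKW
KKKKKKW
KKKKKKK
After op 3 fill(5,4,W) [39 cells changed]:
WWWWWWW
WWWWWWW
WWYWWWW
WWWWWWW
WWWWWWW
WWWWWWW
After op 4 paint(4,5,K):
WWWWWWW
WWWWWWW
WWYWWWW
WWWWWWW
WWWWWKW
WWWWWWW
After op 5 fill(1,0,R) [40 cells changed]:
RRRRRRR
RRRRRRR
RRYRRRR
RRRRRRR
RRRRRKR
RRRRRRR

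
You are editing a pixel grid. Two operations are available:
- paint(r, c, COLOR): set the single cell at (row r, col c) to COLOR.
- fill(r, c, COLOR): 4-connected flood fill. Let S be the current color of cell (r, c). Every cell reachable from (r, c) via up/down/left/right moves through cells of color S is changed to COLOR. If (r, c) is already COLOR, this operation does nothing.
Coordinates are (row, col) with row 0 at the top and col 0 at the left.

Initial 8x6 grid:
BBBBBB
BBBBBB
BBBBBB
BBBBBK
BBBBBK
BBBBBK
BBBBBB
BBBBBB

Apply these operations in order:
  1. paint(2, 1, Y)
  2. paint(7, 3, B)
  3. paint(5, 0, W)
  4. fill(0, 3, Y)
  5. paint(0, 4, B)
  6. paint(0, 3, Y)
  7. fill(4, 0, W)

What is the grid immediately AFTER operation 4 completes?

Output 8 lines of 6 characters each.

After op 1 paint(2,1,Y):
BBBBBB
BBBBBB
BYBBBB
BBBBBK
BBBBBK
BBBBBK
BBBBBB
BBBBBB
After op 2 paint(7,3,B):
BBBBBB
BBBBBB
BYBBBB
BBBBBK
BBBBBK
BBBBBK
BBBBBB
BBBBBB
After op 3 paint(5,0,W):
BBBBBB
BBBBBB
BYBBBB
BBBBBK
BBBBBK
WBBBBK
BBBBBB
BBBBBB
After op 4 fill(0,3,Y) [43 cells changed]:
YYYYYY
YYYYYY
YYYYYY
YYYYYK
YYYYYK
WYYYYK
YYYYYY
YYYYYY

Answer: YYYYYY
YYYYYY
YYYYYY
YYYYYK
YYYYYK
WYYYYK
YYYYYY
YYYYYY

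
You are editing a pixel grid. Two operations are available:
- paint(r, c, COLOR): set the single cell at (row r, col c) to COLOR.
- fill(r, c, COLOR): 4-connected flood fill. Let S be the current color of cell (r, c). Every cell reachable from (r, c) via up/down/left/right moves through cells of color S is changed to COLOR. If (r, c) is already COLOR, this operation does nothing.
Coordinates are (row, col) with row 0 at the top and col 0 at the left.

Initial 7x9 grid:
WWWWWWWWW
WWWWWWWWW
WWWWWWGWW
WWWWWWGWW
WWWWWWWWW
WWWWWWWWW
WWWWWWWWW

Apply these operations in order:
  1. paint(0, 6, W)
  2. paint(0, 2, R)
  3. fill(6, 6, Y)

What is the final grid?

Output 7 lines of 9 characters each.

Answer: YYRYYYYYY
YYYYYYYYY
YYYYYYGYY
YYYYYYGYY
YYYYYYYYY
YYYYYYYYY
YYYYYYYYY

Derivation:
After op 1 paint(0,6,W):
WWWWWWWWW
WWWWWWWWW
WWWWWWGWW
WWWWWWGWW
WWWWWWWWW
WWWWWWWWW
WWWWWWWWW
After op 2 paint(0,2,R):
WWRWWWWWW
WWWWWWWWW
WWWWWWGWW
WWWWWWGWW
WWWWWWWWW
WWWWWWWWW
WWWWWWWWW
After op 3 fill(6,6,Y) [60 cells changed]:
YYRYYYYYY
YYYYYYYYY
YYYYYYGYY
YYYYYYGYY
YYYYYYYYY
YYYYYYYYY
YYYYYYYYY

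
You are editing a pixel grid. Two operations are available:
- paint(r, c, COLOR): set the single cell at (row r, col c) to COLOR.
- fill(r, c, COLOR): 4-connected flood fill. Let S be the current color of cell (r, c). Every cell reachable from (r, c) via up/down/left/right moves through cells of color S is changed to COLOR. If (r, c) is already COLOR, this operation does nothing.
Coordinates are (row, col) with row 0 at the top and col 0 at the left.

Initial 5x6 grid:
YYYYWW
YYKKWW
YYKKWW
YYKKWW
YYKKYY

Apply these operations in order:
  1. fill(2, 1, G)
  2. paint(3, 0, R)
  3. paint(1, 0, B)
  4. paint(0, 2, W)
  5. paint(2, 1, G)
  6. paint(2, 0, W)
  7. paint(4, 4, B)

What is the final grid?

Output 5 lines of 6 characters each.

After op 1 fill(2,1,G) [12 cells changed]:
GGGGWW
GGKKWW
GGKKWW
GGKKWW
GGKKYY
After op 2 paint(3,0,R):
GGGGWW
GGKKWW
GGKKWW
RGKKWW
GGKKYY
After op 3 paint(1,0,B):
GGGGWW
BGKKWW
GGKKWW
RGKKWW
GGKKYY
After op 4 paint(0,2,W):
GGWGWW
BGKKWW
GGKKWW
RGKKWW
GGKKYY
After op 5 paint(2,1,G):
GGWGWW
BGKKWW
GGKKWW
RGKKWW
GGKKYY
After op 6 paint(2,0,W):
GGWGWW
BGKKWW
WGKKWW
RGKKWW
GGKKYY
After op 7 paint(4,4,B):
GGWGWW
BGKKWW
WGKKWW
RGKKWW
GGKKBY

Answer: GGWGWW
BGKKWW
WGKKWW
RGKKWW
GGKKBY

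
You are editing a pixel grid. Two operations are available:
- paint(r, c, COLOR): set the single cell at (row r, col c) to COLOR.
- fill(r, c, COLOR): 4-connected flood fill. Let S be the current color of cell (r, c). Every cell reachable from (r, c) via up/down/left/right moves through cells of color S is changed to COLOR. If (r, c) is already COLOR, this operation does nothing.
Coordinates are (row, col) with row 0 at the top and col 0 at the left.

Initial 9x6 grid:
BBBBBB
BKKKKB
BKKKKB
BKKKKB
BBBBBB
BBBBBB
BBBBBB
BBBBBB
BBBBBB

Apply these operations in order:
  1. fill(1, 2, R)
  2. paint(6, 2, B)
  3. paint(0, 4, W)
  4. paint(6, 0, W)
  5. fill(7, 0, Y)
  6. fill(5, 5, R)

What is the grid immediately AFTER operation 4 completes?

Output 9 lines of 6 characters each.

After op 1 fill(1,2,R) [12 cells changed]:
BBBBBB
BRRRRB
BRRRRB
BRRRRB
BBBBBB
BBBBBB
BBBBBB
BBBBBB
BBBBBB
After op 2 paint(6,2,B):
BBBBBB
BRRRRB
BRRRRB
BRRRRB
BBBBBB
BBBBBB
BBBBBB
BBBBBB
BBBBBB
After op 3 paint(0,4,W):
BBBBWB
BRRRRB
BRRRRB
BRRRRB
BBBBBB
BBBBBB
BBBBBB
BBBBBB
BBBBBB
After op 4 paint(6,0,W):
BBBBWB
BRRRRB
BRRRRB
BRRRRB
BBBBBB
BBBBBB
WBBBBB
BBBBBB
BBBBBB

Answer: BBBBWB
BRRRRB
BRRRRB
BRRRRB
BBBBBB
BBBBBB
WBBBBB
BBBBBB
BBBBBB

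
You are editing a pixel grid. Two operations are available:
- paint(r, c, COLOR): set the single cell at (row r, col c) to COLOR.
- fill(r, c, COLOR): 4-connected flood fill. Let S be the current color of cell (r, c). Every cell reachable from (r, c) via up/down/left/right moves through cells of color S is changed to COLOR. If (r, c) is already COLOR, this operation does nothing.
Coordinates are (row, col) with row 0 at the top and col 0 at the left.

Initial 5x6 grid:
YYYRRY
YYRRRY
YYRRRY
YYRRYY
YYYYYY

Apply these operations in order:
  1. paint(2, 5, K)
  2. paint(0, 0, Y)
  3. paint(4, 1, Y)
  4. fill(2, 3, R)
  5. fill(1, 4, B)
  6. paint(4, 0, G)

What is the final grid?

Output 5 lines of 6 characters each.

Answer: YYYBBY
YYBBBY
YYBBBK
YYBBYY
GYYYYY

Derivation:
After op 1 paint(2,5,K):
YYYRRY
YYRRRY
YYRRRK
YYRRYY
YYYYYY
After op 2 paint(0,0,Y):
YYYRRY
YYRRRY
YYRRRK
YYRRYY
YYYYYY
After op 3 paint(4,1,Y):
YYYRRY
YYRRRY
YYRRRK
YYRRYY
YYYYYY
After op 4 fill(2,3,R) [0 cells changed]:
YYYRRY
YYRRRY
YYRRRK
YYRRYY
YYYYYY
After op 5 fill(1,4,B) [10 cells changed]:
YYYBBY
YYBBBY
YYBBBK
YYBBYY
YYYYYY
After op 6 paint(4,0,G):
YYYBBY
YYBBBY
YYBBBK
YYBBYY
GYYYYY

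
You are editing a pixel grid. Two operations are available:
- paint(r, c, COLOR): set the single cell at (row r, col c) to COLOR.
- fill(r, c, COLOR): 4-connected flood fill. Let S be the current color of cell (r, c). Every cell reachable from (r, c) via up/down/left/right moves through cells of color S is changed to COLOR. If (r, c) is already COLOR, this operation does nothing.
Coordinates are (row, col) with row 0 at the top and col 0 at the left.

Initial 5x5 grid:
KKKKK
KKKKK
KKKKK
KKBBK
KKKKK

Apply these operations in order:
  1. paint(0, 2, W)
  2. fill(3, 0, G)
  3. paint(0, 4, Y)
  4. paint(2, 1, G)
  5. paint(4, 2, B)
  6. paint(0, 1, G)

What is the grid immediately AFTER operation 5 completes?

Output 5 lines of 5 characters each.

Answer: GGWGY
GGGGG
GGGGG
GGBBG
GGBGG

Derivation:
After op 1 paint(0,2,W):
KKWKK
KKKKK
KKKKK
KKBBK
KKKKK
After op 2 fill(3,0,G) [22 cells changed]:
GGWGG
GGGGG
GGGGG
GGBBG
GGGGG
After op 3 paint(0,4,Y):
GGWGY
GGGGG
GGGGG
GGBBG
GGGGG
After op 4 paint(2,1,G):
GGWGY
GGGGG
GGGGG
GGBBG
GGGGG
After op 5 paint(4,2,B):
GGWGY
GGGGG
GGGGG
GGBBG
GGBGG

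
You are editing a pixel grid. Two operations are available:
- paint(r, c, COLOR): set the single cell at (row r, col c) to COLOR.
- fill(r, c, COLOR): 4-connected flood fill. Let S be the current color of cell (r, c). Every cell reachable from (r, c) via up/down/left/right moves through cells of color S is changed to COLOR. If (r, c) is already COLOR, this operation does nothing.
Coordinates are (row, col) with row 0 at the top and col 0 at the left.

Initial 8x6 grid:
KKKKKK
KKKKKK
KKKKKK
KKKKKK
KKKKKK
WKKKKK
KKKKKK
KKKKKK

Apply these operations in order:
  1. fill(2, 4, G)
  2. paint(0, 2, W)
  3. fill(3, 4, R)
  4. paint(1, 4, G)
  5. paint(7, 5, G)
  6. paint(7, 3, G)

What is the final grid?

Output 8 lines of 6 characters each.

After op 1 fill(2,4,G) [47 cells changed]:
GGGGGG
GGGGGG
GGGGGG
GGGGGG
GGGGGG
WGGGGG
GGGGGG
GGGGGG
After op 2 paint(0,2,W):
GGWGGG
GGGGGG
GGGGGG
GGGGGG
GGGGGG
WGGGGG
GGGGGG
GGGGGG
After op 3 fill(3,4,R) [46 cells changed]:
RRWRRR
RRRRRR
RRRRRR
RRRRRR
RRRRRR
WRRRRR
RRRRRR
RRRRRR
After op 4 paint(1,4,G):
RRWRRR
RRRRGR
RRRRRR
RRRRRR
RRRRRR
WRRRRR
RRRRRR
RRRRRR
After op 5 paint(7,5,G):
RRWRRR
RRRRGR
RRRRRR
RRRRRR
RRRRRR
WRRRRR
RRRRRR
RRRRRG
After op 6 paint(7,3,G):
RRWRRR
RRRRGR
RRRRRR
RRRRRR
RRRRRR
WRRRRR
RRRRRR
RRRGRG

Answer: RRWRRR
RRRRGR
RRRRRR
RRRRRR
RRRRRR
WRRRRR
RRRRRR
RRRGRG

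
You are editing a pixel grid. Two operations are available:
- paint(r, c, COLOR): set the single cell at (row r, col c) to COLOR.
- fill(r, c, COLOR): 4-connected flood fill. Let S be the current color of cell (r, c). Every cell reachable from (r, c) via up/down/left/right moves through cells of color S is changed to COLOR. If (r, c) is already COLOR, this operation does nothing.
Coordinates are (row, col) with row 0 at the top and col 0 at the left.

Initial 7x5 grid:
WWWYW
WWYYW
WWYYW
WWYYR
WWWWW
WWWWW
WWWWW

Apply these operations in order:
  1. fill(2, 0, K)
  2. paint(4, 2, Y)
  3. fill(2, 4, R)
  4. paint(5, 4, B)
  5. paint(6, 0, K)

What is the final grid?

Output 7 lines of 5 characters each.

After op 1 fill(2,0,K) [24 cells changed]:
KKKYW
KKYYW
KKYYW
KKYYR
KKKKK
KKKKK
KKKKK
After op 2 paint(4,2,Y):
KKKYW
KKYYW
KKYYW
KKYYR
KKYKK
KKKKK
KKKKK
After op 3 fill(2,4,R) [3 cells changed]:
KKKYR
KKYYR
KKYYR
KKYYR
KKYKK
KKKKK
KKKKK
After op 4 paint(5,4,B):
KKKYR
KKYYR
KKYYR
KKYYR
KKYKK
KKKKB
KKKKK
After op 5 paint(6,0,K):
KKKYR
KKYYR
KKYYR
KKYYR
KKYKK
KKKKB
KKKKK

Answer: KKKYR
KKYYR
KKYYR
KKYYR
KKYKK
KKKKB
KKKKK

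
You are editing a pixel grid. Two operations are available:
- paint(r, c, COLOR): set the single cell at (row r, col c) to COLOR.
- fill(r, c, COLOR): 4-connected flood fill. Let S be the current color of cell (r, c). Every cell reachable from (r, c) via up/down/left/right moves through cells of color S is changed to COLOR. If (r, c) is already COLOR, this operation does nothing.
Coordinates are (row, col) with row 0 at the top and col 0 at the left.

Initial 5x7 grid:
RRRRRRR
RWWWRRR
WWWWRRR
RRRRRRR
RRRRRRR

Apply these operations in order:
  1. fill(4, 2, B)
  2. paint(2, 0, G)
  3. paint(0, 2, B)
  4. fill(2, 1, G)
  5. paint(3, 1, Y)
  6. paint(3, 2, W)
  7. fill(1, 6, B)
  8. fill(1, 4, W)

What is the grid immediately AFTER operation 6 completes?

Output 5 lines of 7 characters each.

After op 1 fill(4,2,B) [28 cells changed]:
BBBBBBB
BWWWBBB
WWWWBBB
BBBBBBB
BBBBBBB
After op 2 paint(2,0,G):
BBBBBBB
BWWWBBB
GWWWBBB
BBBBBBB
BBBBBBB
After op 3 paint(0,2,B):
BBBBBBB
BWWWBBB
GWWWBBB
BBBBBBB
BBBBBBB
After op 4 fill(2,1,G) [6 cells changed]:
BBBBBBB
BGGGBBB
GGGGBBB
BBBBBBB
BBBBBBB
After op 5 paint(3,1,Y):
BBBBBBB
BGGGBBB
GGGGBBB
BYBBBBB
BBBBBBB
After op 6 paint(3,2,W):
BBBBBBB
BGGGBBB
GGGGBBB
BYWBBBB
BBBBBBB

Answer: BBBBBBB
BGGGBBB
GGGGBBB
BYWBBBB
BBBBBBB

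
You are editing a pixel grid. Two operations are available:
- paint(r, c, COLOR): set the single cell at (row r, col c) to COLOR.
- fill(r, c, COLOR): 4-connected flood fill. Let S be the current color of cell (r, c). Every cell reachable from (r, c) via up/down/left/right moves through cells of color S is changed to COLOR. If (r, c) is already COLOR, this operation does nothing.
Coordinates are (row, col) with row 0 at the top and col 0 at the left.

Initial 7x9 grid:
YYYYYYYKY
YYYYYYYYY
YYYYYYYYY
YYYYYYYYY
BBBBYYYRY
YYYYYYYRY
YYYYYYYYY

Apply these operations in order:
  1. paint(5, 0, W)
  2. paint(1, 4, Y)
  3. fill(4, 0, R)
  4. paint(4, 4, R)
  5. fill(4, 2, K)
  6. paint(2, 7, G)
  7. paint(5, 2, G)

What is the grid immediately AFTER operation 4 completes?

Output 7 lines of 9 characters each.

Answer: YYYYYYYKY
YYYYYYYYY
YYYYYYYYY
YYYYYYYYY
RRRRRYYRY
WYYYYYYRY
YYYYYYYYY

Derivation:
After op 1 paint(5,0,W):
YYYYYYYKY
YYYYYYYYY
YYYYYYYYY
YYYYYYYYY
BBBBYYYRY
WYYYYYYRY
YYYYYYYYY
After op 2 paint(1,4,Y):
YYYYYYYKY
YYYYYYYYY
YYYYYYYYY
YYYYYYYYY
BBBBYYYRY
WYYYYYYRY
YYYYYYYYY
After op 3 fill(4,0,R) [4 cells changed]:
YYYYYYYKY
YYYYYYYYY
YYYYYYYYY
YYYYYYYYY
RRRRYYYRY
WYYYYYYRY
YYYYYYYYY
After op 4 paint(4,4,R):
YYYYYYYKY
YYYYYYYYY
YYYYYYYYY
YYYYYYYYY
RRRRRYYRY
WYYYYYYRY
YYYYYYYYY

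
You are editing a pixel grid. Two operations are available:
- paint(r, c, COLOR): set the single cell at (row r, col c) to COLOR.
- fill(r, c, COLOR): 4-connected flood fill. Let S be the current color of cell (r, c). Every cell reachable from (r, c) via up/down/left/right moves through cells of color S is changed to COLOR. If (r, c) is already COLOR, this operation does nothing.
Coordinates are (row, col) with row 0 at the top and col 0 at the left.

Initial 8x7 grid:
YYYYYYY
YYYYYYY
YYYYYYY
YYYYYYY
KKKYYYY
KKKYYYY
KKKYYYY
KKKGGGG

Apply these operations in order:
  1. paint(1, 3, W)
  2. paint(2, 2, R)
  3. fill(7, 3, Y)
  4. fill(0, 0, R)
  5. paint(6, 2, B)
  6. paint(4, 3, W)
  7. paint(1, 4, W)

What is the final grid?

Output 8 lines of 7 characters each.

After op 1 paint(1,3,W):
YYYYYYY
YYYWYYY
YYYYYYY
YYYYYYY
KKKYYYY
KKKYYYY
KKKYYYY
KKKGGGG
After op 2 paint(2,2,R):
YYYYYYY
YYYWYYY
YYRYYYY
YYYYYYY
KKKYYYY
KKKYYYY
KKKYYYY
KKKGGGG
After op 3 fill(7,3,Y) [4 cells changed]:
YYYYYYY
YYYWYYY
YYRYYYY
YYYYYYY
KKKYYYY
KKKYYYY
KKKYYYY
KKKYYYY
After op 4 fill(0,0,R) [42 cells changed]:
RRRRRRR
RRRWRRR
RRRRRRR
RRRRRRR
KKKRRRR
KKKRRRR
KKKRRRR
KKKRRRR
After op 5 paint(6,2,B):
RRRRRRR
RRRWRRR
RRRRRRR
RRRRRRR
KKKRRRR
KKKRRRR
KKBRRRR
KKKRRRR
After op 6 paint(4,3,W):
RRRRRRR
RRRWRRR
RRRRRRR
RRRRRRR
KKKWRRR
KKKRRRR
KKBRRRR
KKKRRRR
After op 7 paint(1,4,W):
RRRRRRR
RRRWWRR
RRRRRRR
RRRRRRR
KKKWRRR
KKKRRRR
KKBRRRR
KKKRRRR

Answer: RRRRRRR
RRRWWRR
RRRRRRR
RRRRRRR
KKKWRRR
KKKRRRR
KKBRRRR
KKKRRRR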